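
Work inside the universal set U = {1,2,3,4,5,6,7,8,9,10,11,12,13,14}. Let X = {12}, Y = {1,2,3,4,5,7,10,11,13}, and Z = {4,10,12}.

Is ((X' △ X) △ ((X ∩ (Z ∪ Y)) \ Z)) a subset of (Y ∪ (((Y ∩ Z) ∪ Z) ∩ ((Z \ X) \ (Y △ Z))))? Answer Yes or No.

No

X' = {1,2,3,4,5,6,7,8,9,10,11,13,14}
X' △ X = {1,2,3,4,5,6,7,8,9,10,11,12,13,14}
Z ∪ Y = {1,2,3,4,5,7,10,11,12,13}
X ∩ (Z ∪ Y) = {12}
(X ∩ (Z ∪ Y)) \ Z = {}
(X' △ X) △ ((X ∩ (Z ∪ Y)) \ Z) = {1,2,3,4,5,6,7,8,9,10,11,12,13,14}
Y ∩ Z = {4,10}
(Y ∩ Z) ∪ Z = {4,10,12}
Z \ X = {4,10}
Y △ Z = {1,2,3,5,7,11,12,13}
(Z \ X) \ (Y △ Z) = {4,10}
((Y ∩ Z) ∪ Z) ∩ ((Z \ X) \ (Y △ Z)) = {4,10}
Y ∪ (((Y ∩ Z) ∪ Z) ∩ ((Z \ X) \ (Y △ Z))) = {1,2,3,4,5,7,10,11,13}
6 ∈ (X' △ X) △ ((X ∩ (Z ∪ Y)) \ Z) but 6 ∉ Y ∪ (((Y ∩ Z) ∪ Z) ∩ ((Z \ X) \ (Y △ Z))), so the inclusion fails.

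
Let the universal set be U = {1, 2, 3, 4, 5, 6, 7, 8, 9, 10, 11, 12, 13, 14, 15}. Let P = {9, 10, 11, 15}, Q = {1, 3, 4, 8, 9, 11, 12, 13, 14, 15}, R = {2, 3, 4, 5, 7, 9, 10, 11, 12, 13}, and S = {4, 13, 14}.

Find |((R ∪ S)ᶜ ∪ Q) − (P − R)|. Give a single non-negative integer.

R ∪ S = {2, 3, 4, 5, 7, 9, 10, 11, 12, 13, 14}
(R ∪ S)ᶜ = {1, 6, 8, 15}
(R ∪ S)ᶜ ∪ Q = {1, 3, 4, 6, 8, 9, 11, 12, 13, 14, 15}
P − R = {15}
((R ∪ S)ᶜ ∪ Q) − (P − R) = {1, 3, 4, 6, 8, 9, 11, 12, 13, 14}
|((R ∪ S)ᶜ ∪ Q) − (P − R)| = 10

10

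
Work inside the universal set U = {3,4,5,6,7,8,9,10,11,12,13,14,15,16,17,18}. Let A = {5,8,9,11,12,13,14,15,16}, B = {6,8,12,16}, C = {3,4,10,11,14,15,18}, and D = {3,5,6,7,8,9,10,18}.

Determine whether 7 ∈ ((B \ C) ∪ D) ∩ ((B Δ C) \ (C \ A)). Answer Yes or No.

No

7 ∉ B and 7 ∉ C, so 7 ∉ B \ C
7 ∉ (B \ C) and 7 ∈ D, so 7 ∈ (B \ C) ∪ D
7 ∉ B and 7 ∉ C, so 7 ∉ B Δ C
7 ∉ C and 7 ∉ A, so 7 ∉ C \ A
7 ∉ (B Δ C) and 7 ∉ (C \ A), so 7 ∉ (B Δ C) \ (C \ A)
7 ∈ ((B \ C) ∪ D) and 7 ∉ ((B Δ C) \ (C \ A)), so 7 ∉ ((B \ C) ∪ D) ∩ ((B Δ C) \ (C \ A))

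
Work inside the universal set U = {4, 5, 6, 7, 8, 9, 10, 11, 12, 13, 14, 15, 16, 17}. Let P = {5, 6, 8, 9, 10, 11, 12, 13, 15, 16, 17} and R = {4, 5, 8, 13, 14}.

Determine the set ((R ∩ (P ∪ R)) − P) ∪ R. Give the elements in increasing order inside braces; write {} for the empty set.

{4, 5, 8, 13, 14}

P ∪ R = {4, 5, 6, 8, 9, 10, 11, 12, 13, 14, 15, 16, 17}
R ∩ (P ∪ R) = {4, 5, 8, 13, 14}
(R ∩ (P ∪ R)) − P = {4, 14}
((R ∩ (P ∪ R)) − P) ∪ R = {4, 5, 8, 13, 14}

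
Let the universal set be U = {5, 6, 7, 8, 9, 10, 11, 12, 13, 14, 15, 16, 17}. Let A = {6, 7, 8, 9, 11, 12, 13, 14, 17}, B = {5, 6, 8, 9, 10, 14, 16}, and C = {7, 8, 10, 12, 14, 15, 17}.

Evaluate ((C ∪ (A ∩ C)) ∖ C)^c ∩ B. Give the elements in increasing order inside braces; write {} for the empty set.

{5, 6, 8, 9, 10, 14, 16}

A ∩ C = {7, 8, 12, 14, 17}
C ∪ (A ∩ C) = {7, 8, 10, 12, 14, 15, 17}
(C ∪ (A ∩ C)) ∖ C = {}
((C ∪ (A ∩ C)) ∖ C)^c = {5, 6, 7, 8, 9, 10, 11, 12, 13, 14, 15, 16, 17}
((C ∪ (A ∩ C)) ∖ C)^c ∩ B = {5, 6, 8, 9, 10, 14, 16}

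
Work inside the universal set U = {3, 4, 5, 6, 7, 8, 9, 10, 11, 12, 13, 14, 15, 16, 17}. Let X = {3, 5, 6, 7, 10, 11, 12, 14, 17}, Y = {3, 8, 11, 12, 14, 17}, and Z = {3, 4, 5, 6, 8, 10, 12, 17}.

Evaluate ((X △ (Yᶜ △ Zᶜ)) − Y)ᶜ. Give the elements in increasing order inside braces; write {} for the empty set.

{3, 5, 6, 8, 9, 10, 11, 12, 13, 14, 15, 16, 17}

Yᶜ = {4, 5, 6, 7, 9, 10, 13, 15, 16}
Zᶜ = {7, 9, 11, 13, 14, 15, 16}
Yᶜ △ Zᶜ = {4, 5, 6, 10, 11, 14}
X △ (Yᶜ △ Zᶜ) = {3, 4, 7, 12, 17}
(X △ (Yᶜ △ Zᶜ)) − Y = {4, 7}
((X △ (Yᶜ △ Zᶜ)) − Y)ᶜ = {3, 5, 6, 8, 9, 10, 11, 12, 13, 14, 15, 16, 17}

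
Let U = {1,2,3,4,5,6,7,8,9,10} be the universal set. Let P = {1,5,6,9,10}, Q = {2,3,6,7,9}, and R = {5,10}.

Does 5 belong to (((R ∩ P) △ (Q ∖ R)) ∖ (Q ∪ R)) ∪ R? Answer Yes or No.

Yes

5 ∈ R and 5 ∈ P, so 5 ∈ R ∩ P
5 ∉ Q and 5 ∈ R, so 5 ∉ Q ∖ R
5 ∈ (R ∩ P) and 5 ∉ (Q ∖ R), so 5 ∈ (R ∩ P) △ (Q ∖ R)
5 ∉ Q and 5 ∈ R, so 5 ∈ Q ∪ R
5 ∈ ((R ∩ P) △ (Q ∖ R)) and 5 ∈ (Q ∪ R), so 5 ∉ ((R ∩ P) △ (Q ∖ R)) ∖ (Q ∪ R)
5 ∉ (((R ∩ P) △ (Q ∖ R)) ∖ (Q ∪ R)) and 5 ∈ R, so 5 ∈ (((R ∩ P) △ (Q ∖ R)) ∖ (Q ∪ R)) ∪ R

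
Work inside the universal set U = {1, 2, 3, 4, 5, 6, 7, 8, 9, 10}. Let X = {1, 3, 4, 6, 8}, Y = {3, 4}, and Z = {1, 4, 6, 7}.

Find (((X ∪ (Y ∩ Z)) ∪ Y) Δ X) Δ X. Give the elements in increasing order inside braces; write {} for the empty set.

{1, 3, 4, 6, 8}

Y ∩ Z = {4}
X ∪ (Y ∩ Z) = {1, 3, 4, 6, 8}
(X ∪ (Y ∩ Z)) ∪ Y = {1, 3, 4, 6, 8}
((X ∪ (Y ∩ Z)) ∪ Y) Δ X = {}
(((X ∪ (Y ∩ Z)) ∪ Y) Δ X) Δ X = {1, 3, 4, 6, 8}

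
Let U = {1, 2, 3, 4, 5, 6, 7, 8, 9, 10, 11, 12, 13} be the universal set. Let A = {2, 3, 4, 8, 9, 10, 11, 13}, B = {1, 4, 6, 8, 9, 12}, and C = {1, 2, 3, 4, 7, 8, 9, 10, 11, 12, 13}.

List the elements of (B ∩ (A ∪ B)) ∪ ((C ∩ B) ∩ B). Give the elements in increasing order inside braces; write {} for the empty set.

A ∪ B = {1, 2, 3, 4, 6, 8, 9, 10, 11, 12, 13}
B ∩ (A ∪ B) = {1, 4, 6, 8, 9, 12}
C ∩ B = {1, 4, 8, 9, 12}
(C ∩ B) ∩ B = {1, 4, 8, 9, 12}
(B ∩ (A ∪ B)) ∪ ((C ∩ B) ∩ B) = {1, 4, 6, 8, 9, 12}

{1, 4, 6, 8, 9, 12}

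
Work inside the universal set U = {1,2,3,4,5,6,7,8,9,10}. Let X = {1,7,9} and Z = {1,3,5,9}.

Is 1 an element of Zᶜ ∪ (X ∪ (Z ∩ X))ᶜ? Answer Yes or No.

No

1 ∈ Z, so 1 ∉ Zᶜ
1 ∈ Z and 1 ∈ X, so 1 ∈ Z ∩ X
1 ∈ X and 1 ∈ (Z ∩ X), so 1 ∈ X ∪ (Z ∩ X)
1 ∉ (X ∪ (Z ∩ X))ᶜ since 1 ∈ (X ∪ (Z ∩ X))
1 ∉ Zᶜ and 1 ∉ (X ∪ (Z ∩ X))ᶜ, so 1 ∉ Zᶜ ∪ (X ∪ (Z ∩ X))ᶜ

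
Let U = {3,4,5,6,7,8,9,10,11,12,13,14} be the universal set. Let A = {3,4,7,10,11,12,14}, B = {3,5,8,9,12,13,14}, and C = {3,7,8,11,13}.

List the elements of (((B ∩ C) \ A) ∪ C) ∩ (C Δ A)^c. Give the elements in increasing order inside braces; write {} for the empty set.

{3,7,11}

B ∩ C = {3,8,13}
(B ∩ C) \ A = {8,13}
((B ∩ C) \ A) ∪ C = {3,7,8,11,13}
C Δ A = {4,8,10,12,13,14}
(C Δ A)^c = {3,5,6,7,9,11}
(((B ∩ C) \ A) ∪ C) ∩ (C Δ A)^c = {3,7,11}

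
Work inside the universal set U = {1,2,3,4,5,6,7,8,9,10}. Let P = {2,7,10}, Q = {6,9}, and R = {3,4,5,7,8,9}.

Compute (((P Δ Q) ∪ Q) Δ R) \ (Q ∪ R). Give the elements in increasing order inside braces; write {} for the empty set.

{2,10}

P Δ Q = {2,6,7,9,10}
(P Δ Q) ∪ Q = {2,6,7,9,10}
((P Δ Q) ∪ Q) Δ R = {2,3,4,5,6,8,10}
Q ∪ R = {3,4,5,6,7,8,9}
(((P Δ Q) ∪ Q) Δ R) \ (Q ∪ R) = {2,10}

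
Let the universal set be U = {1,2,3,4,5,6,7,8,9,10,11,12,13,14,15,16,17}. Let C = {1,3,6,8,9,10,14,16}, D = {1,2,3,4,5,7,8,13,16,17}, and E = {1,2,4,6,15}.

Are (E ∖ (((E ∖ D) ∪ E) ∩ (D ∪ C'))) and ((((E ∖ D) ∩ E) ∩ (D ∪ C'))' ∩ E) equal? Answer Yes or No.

E ∖ D = {6,15}
(E ∖ D) ∪ E = {1,2,4,6,15}
C' = {2,4,5,7,11,12,13,15,17}
D ∪ C' = {1,2,3,4,5,7,8,11,12,13,15,16,17}
((E ∖ D) ∪ E) ∩ (D ∪ C') = {1,2,4,15}
E ∖ (((E ∖ D) ∪ E) ∩ (D ∪ C')) = {6}
(E ∖ D) ∩ E = {6,15}
((E ∖ D) ∩ E) ∩ (D ∪ C') = {15}
(((E ∖ D) ∩ E) ∩ (D ∪ C'))' = {1,2,3,4,5,6,7,8,9,10,11,12,13,14,16,17}
(((E ∖ D) ∩ E) ∩ (D ∪ C'))' ∩ E = {1,2,4,6}
1 ∈ (((E ∖ D) ∩ E) ∩ (D ∪ C'))' ∩ E but 1 ∉ E ∖ (((E ∖ D) ∪ E) ∩ (D ∪ C')), so they differ.

No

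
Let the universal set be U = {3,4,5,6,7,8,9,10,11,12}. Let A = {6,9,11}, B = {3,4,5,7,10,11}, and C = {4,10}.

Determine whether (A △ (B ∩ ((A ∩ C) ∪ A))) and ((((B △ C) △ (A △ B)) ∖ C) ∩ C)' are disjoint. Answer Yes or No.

A ∩ C = {}
(A ∩ C) ∪ A = {6,9,11}
B ∩ ((A ∩ C) ∪ A) = {11}
A △ (B ∩ ((A ∩ C) ∪ A)) = {6,9}
B △ C = {3,5,7,11}
A △ B = {3,4,5,6,7,9,10}
(B △ C) △ (A △ B) = {4,6,9,10,11}
((B △ C) △ (A △ B)) ∖ C = {6,9,11}
(((B △ C) △ (A △ B)) ∖ C) ∩ C = {}
((((B △ C) △ (A △ B)) ∖ C) ∩ C)' = {3,4,5,6,7,8,9,10,11,12}
6 lies in both, so they are not disjoint.

No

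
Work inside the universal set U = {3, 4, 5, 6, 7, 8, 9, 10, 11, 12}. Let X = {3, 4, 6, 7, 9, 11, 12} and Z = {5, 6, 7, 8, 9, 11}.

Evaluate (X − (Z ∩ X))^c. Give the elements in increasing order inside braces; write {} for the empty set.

{5, 6, 7, 8, 9, 10, 11}

Z ∩ X = {6, 7, 9, 11}
X − (Z ∩ X) = {3, 4, 12}
(X − (Z ∩ X))^c = {5, 6, 7, 8, 9, 10, 11}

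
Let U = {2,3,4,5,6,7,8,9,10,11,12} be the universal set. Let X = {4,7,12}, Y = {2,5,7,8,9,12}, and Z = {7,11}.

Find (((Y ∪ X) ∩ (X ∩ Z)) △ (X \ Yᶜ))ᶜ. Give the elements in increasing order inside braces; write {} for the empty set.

{2,3,4,5,6,7,8,9,10,11}

Y ∪ X = {2,4,5,7,8,9,12}
X ∩ Z = {7}
(Y ∪ X) ∩ (X ∩ Z) = {7}
Yᶜ = {3,4,6,10,11}
X \ Yᶜ = {7,12}
((Y ∪ X) ∩ (X ∩ Z)) △ (X \ Yᶜ) = {12}
(((Y ∪ X) ∩ (X ∩ Z)) △ (X \ Yᶜ))ᶜ = {2,3,4,5,6,7,8,9,10,11}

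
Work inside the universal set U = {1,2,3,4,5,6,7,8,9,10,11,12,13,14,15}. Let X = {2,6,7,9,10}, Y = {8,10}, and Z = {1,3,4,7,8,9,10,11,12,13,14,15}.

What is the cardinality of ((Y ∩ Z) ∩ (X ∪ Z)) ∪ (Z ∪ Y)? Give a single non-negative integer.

12

Y ∩ Z = {8,10}
X ∪ Z = {1,2,3,4,6,7,8,9,10,11,12,13,14,15}
(Y ∩ Z) ∩ (X ∪ Z) = {8,10}
Z ∪ Y = {1,3,4,7,8,9,10,11,12,13,14,15}
((Y ∩ Z) ∩ (X ∪ Z)) ∪ (Z ∪ Y) = {1,3,4,7,8,9,10,11,12,13,14,15}
|((Y ∩ Z) ∩ (X ∪ Z)) ∪ (Z ∪ Y)| = 12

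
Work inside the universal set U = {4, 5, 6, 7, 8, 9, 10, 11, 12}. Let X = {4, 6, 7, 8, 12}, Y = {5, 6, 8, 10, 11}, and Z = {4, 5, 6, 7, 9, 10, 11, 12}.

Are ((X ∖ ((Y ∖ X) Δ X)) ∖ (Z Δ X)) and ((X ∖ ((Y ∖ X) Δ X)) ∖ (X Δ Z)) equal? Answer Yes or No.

Y ∖ X = {5, 10, 11}
(Y ∖ X) Δ X = {4, 5, 6, 7, 8, 10, 11, 12}
X ∖ ((Y ∖ X) Δ X) = {}
Z Δ X = {5, 8, 9, 10, 11}
(X ∖ ((Y ∖ X) Δ X)) ∖ (Z Δ X) = {}
X Δ Z = {5, 8, 9, 10, 11}
(X ∖ ((Y ∖ X) Δ X)) ∖ (X Δ Z) = {}
Both equal {}, so (X ∖ ((Y ∖ X) Δ X)) ∖ (Z Δ X) = (X ∖ ((Y ∖ X) Δ X)) ∖ (X Δ Z).

Yes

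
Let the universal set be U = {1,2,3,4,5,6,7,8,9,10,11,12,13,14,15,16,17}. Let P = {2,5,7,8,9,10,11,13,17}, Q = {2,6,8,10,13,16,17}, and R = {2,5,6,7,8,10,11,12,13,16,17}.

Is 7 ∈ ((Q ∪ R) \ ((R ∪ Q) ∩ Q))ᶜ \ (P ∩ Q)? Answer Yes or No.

No

7 ∉ Q and 7 ∈ R, so 7 ∈ Q ∪ R
7 ∈ R and 7 ∉ Q, so 7 ∈ R ∪ Q
7 ∈ (R ∪ Q) and 7 ∉ Q, so 7 ∉ (R ∪ Q) ∩ Q
7 ∈ (Q ∪ R) and 7 ∉ ((R ∪ Q) ∩ Q), so 7 ∈ (Q ∪ R) \ ((R ∪ Q) ∩ Q)
7 ∉ ((Q ∪ R) \ ((R ∪ Q) ∩ Q))ᶜ since 7 ∈ ((Q ∪ R) \ ((R ∪ Q) ∩ Q))
7 ∈ P and 7 ∉ Q, so 7 ∉ P ∩ Q
7 ∉ ((Q ∪ R) \ ((R ∪ Q) ∩ Q))ᶜ and 7 ∉ (P ∩ Q), so 7 ∉ ((Q ∪ R) \ ((R ∪ Q) ∩ Q))ᶜ \ (P ∩ Q)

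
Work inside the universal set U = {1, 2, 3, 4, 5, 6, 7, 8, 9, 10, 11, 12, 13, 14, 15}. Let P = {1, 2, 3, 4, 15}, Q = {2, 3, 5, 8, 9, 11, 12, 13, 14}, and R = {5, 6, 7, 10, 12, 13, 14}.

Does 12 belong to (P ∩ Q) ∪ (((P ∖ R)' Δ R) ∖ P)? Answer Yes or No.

No

12 ∉ P and 12 ∈ Q, so 12 ∉ P ∩ Q
12 ∉ P and 12 ∈ R, so 12 ∉ P ∖ R
12 ∈ (P ∖ R)' since 12 ∉ (P ∖ R)
12 ∈ (P ∖ R)' and 12 ∈ R, so 12 ∉ (P ∖ R)' Δ R
12 ∉ ((P ∖ R)' Δ R) and 12 ∉ P, so 12 ∉ ((P ∖ R)' Δ R) ∖ P
12 ∉ (P ∩ Q) and 12 ∉ (((P ∖ R)' Δ R) ∖ P), so 12 ∉ (P ∩ Q) ∪ (((P ∖ R)' Δ R) ∖ P)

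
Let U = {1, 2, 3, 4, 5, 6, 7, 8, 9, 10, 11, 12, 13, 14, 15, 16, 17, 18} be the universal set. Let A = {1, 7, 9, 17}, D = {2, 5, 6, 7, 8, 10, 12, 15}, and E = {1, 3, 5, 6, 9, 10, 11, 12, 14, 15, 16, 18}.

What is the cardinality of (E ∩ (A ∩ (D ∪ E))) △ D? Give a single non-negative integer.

D ∪ E = {1, 2, 3, 5, 6, 7, 8, 9, 10, 11, 12, 14, 15, 16, 18}
A ∩ (D ∪ E) = {1, 7, 9}
E ∩ (A ∩ (D ∪ E)) = {1, 9}
(E ∩ (A ∩ (D ∪ E))) △ D = {1, 2, 5, 6, 7, 8, 9, 10, 12, 15}
|(E ∩ (A ∩ (D ∪ E))) △ D| = 10

10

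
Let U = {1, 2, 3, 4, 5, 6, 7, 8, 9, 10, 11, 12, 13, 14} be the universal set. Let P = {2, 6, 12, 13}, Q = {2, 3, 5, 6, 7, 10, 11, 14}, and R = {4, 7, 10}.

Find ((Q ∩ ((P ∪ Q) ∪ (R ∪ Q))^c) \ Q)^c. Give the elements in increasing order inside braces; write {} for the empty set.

{1, 2, 3, 4, 5, 6, 7, 8, 9, 10, 11, 12, 13, 14}

P ∪ Q = {2, 3, 5, 6, 7, 10, 11, 12, 13, 14}
R ∪ Q = {2, 3, 4, 5, 6, 7, 10, 11, 14}
(P ∪ Q) ∪ (R ∪ Q) = {2, 3, 4, 5, 6, 7, 10, 11, 12, 13, 14}
((P ∪ Q) ∪ (R ∪ Q))^c = {1, 8, 9}
Q ∩ ((P ∪ Q) ∪ (R ∪ Q))^c = {}
(Q ∩ ((P ∪ Q) ∪ (R ∪ Q))^c) \ Q = {}
((Q ∩ ((P ∪ Q) ∪ (R ∪ Q))^c) \ Q)^c = {1, 2, 3, 4, 5, 6, 7, 8, 9, 10, 11, 12, 13, 14}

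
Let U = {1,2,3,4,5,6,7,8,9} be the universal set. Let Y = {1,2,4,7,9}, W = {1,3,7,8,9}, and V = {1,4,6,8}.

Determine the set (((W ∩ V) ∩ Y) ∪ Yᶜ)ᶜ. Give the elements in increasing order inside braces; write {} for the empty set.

{2,4,7,9}

W ∩ V = {1,8}
(W ∩ V) ∩ Y = {1}
Yᶜ = {3,5,6,8}
((W ∩ V) ∩ Y) ∪ Yᶜ = {1,3,5,6,8}
(((W ∩ V) ∩ Y) ∪ Yᶜ)ᶜ = {2,4,7,9}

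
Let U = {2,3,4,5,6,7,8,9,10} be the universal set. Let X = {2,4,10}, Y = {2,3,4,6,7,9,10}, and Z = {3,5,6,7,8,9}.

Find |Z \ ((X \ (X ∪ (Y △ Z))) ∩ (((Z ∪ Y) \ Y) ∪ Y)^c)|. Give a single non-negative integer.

Y △ Z = {2,4,5,8,10}
X ∪ (Y △ Z) = {2,4,5,8,10}
X \ (X ∪ (Y △ Z)) = {}
Z ∪ Y = {2,3,4,5,6,7,8,9,10}
(Z ∪ Y) \ Y = {5,8}
((Z ∪ Y) \ Y) ∪ Y = {2,3,4,5,6,7,8,9,10}
(((Z ∪ Y) \ Y) ∪ Y)^c = {}
(X \ (X ∪ (Y △ Z))) ∩ (((Z ∪ Y) \ Y) ∪ Y)^c = {}
Z \ ((X \ (X ∪ (Y △ Z))) ∩ (((Z ∪ Y) \ Y) ∪ Y)^c) = {3,5,6,7,8,9}
|Z \ ((X \ (X ∪ (Y △ Z))) ∩ (((Z ∪ Y) \ Y) ∪ Y)^c)| = 6

6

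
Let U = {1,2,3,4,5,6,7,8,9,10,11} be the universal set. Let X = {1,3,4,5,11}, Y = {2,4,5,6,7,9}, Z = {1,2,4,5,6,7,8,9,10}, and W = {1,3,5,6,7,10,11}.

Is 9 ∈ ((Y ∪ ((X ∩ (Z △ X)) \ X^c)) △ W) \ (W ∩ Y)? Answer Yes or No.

9 ∈ Z and 9 ∉ X, so 9 ∈ Z △ X
9 ∉ X and 9 ∈ (Z △ X), so 9 ∉ X ∩ (Z △ X)
9 ∉ X, so 9 ∈ X^c
9 ∉ (X ∩ (Z △ X)) and 9 ∈ X^c, so 9 ∉ (X ∩ (Z △ X)) \ X^c
9 ∈ Y and 9 ∉ ((X ∩ (Z △ X)) \ X^c), so 9 ∈ Y ∪ ((X ∩ (Z △ X)) \ X^c)
9 ∈ (Y ∪ ((X ∩ (Z △ X)) \ X^c)) and 9 ∉ W, so 9 ∈ (Y ∪ ((X ∩ (Z △ X)) \ X^c)) △ W
9 ∉ W and 9 ∈ Y, so 9 ∉ W ∩ Y
9 ∈ ((Y ∪ ((X ∩ (Z △ X)) \ X^c)) △ W) and 9 ∉ (W ∩ Y), so 9 ∈ ((Y ∪ ((X ∩ (Z △ X)) \ X^c)) △ W) \ (W ∩ Y)

Yes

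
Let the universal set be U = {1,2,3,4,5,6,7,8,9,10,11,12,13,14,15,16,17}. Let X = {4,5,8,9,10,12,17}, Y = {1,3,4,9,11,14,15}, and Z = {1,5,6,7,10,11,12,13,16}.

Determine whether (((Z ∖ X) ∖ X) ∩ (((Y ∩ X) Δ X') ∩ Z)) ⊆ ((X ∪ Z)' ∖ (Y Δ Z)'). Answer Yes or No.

No

Z ∖ X = {1,6,7,11,13,16}
(Z ∖ X) ∖ X = {1,6,7,11,13,16}
Y ∩ X = {4,9}
X' = {1,2,3,6,7,11,13,14,15,16}
(Y ∩ X) Δ X' = {1,2,3,4,6,7,9,11,13,14,15,16}
((Y ∩ X) Δ X') ∩ Z = {1,6,7,11,13,16}
((Z ∖ X) ∖ X) ∩ (((Y ∩ X) Δ X') ∩ Z) = {1,6,7,11,13,16}
X ∪ Z = {1,4,5,6,7,8,9,10,11,12,13,16,17}
(X ∪ Z)' = {2,3,14,15}
Y Δ Z = {3,4,5,6,7,9,10,12,13,14,15,16}
(Y Δ Z)' = {1,2,8,11,17}
(X ∪ Z)' ∖ (Y Δ Z)' = {3,14,15}
1 ∈ ((Z ∖ X) ∖ X) ∩ (((Y ∩ X) Δ X') ∩ Z) but 1 ∉ (X ∪ Z)' ∖ (Y Δ Z)', so the inclusion fails.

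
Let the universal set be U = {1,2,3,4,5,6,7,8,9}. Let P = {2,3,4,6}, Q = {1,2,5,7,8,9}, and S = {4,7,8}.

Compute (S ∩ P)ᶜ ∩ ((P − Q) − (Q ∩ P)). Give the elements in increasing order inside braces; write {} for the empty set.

S ∩ P = {4}
(S ∩ P)ᶜ = {1,2,3,5,6,7,8,9}
P − Q = {3,4,6}
Q ∩ P = {2}
(P − Q) − (Q ∩ P) = {3,4,6}
(S ∩ P)ᶜ ∩ ((P − Q) − (Q ∩ P)) = {3,6}

{3,6}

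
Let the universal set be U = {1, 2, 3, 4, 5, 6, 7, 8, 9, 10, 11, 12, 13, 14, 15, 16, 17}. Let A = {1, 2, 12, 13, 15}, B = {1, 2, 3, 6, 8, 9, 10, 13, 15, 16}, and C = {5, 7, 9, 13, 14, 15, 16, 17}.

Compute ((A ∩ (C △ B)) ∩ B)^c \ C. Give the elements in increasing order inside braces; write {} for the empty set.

{3, 4, 6, 8, 10, 11, 12}

C △ B = {1, 2, 3, 5, 6, 7, 8, 10, 14, 17}
A ∩ (C △ B) = {1, 2}
(A ∩ (C △ B)) ∩ B = {1, 2}
((A ∩ (C △ B)) ∩ B)^c = {3, 4, 5, 6, 7, 8, 9, 10, 11, 12, 13, 14, 15, 16, 17}
((A ∩ (C △ B)) ∩ B)^c \ C = {3, 4, 6, 8, 10, 11, 12}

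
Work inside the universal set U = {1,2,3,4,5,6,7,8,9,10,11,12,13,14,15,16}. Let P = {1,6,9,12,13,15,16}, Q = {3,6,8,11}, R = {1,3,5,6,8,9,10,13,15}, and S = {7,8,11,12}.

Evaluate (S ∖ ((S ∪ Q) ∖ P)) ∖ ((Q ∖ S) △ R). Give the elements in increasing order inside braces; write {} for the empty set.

{12}

S ∪ Q = {3,6,7,8,11,12}
(S ∪ Q) ∖ P = {3,7,8,11}
S ∖ ((S ∪ Q) ∖ P) = {12}
Q ∖ S = {3,6}
(Q ∖ S) △ R = {1,5,8,9,10,13,15}
(S ∖ ((S ∪ Q) ∖ P)) ∖ ((Q ∖ S) △ R) = {12}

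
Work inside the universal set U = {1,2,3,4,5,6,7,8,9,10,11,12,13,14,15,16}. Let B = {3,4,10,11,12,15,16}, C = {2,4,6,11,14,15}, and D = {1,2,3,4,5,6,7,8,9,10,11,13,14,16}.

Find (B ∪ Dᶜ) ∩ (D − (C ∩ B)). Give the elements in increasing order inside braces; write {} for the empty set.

{3,10,16}

Dᶜ = {12,15}
B ∪ Dᶜ = {3,4,10,11,12,15,16}
C ∩ B = {4,11,15}
D − (C ∩ B) = {1,2,3,5,6,7,8,9,10,13,14,16}
(B ∪ Dᶜ) ∩ (D − (C ∩ B)) = {3,10,16}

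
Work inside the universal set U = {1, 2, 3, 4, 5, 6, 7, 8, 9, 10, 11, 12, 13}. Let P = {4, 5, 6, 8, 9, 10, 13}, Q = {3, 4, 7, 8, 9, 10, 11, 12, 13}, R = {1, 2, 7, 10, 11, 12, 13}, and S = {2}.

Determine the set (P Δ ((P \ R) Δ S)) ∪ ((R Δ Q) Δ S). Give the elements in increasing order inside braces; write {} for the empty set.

P \ R = {4, 5, 6, 8, 9}
(P \ R) Δ S = {2, 4, 5, 6, 8, 9}
P Δ ((P \ R) Δ S) = {2, 10, 13}
R Δ Q = {1, 2, 3, 4, 8, 9}
(R Δ Q) Δ S = {1, 3, 4, 8, 9}
(P Δ ((P \ R) Δ S)) ∪ ((R Δ Q) Δ S) = {1, 2, 3, 4, 8, 9, 10, 13}

{1, 2, 3, 4, 8, 9, 10, 13}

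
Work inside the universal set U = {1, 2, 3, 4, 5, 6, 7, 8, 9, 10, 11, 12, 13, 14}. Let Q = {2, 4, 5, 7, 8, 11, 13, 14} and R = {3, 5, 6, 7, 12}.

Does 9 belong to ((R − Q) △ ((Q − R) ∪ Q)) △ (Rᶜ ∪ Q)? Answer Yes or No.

9 ∉ R and 9 ∉ Q, so 9 ∉ R − Q
9 ∉ Q and 9 ∉ R, so 9 ∉ Q − R
9 ∉ (Q − R) and 9 ∉ Q, so 9 ∉ (Q − R) ∪ Q
9 ∉ (R − Q) and 9 ∉ ((Q − R) ∪ Q), so 9 ∉ (R − Q) △ ((Q − R) ∪ Q)
9 ∉ R, so 9 ∈ Rᶜ
9 ∈ Rᶜ and 9 ∉ Q, so 9 ∈ Rᶜ ∪ Q
9 ∉ ((R − Q) △ ((Q − R) ∪ Q)) and 9 ∈ (Rᶜ ∪ Q), so 9 ∈ ((R − Q) △ ((Q − R) ∪ Q)) △ (Rᶜ ∪ Q)

Yes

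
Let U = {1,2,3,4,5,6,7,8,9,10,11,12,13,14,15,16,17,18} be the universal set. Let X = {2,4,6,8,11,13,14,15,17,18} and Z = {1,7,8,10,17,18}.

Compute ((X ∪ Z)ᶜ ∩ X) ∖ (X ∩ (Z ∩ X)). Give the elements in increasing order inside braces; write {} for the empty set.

X ∪ Z = {1,2,4,6,7,8,10,11,13,14,15,17,18}
(X ∪ Z)ᶜ = {3,5,9,12,16}
(X ∪ Z)ᶜ ∩ X = {}
Z ∩ X = {8,17,18}
X ∩ (Z ∩ X) = {8,17,18}
((X ∪ Z)ᶜ ∩ X) ∖ (X ∩ (Z ∩ X)) = {}

{}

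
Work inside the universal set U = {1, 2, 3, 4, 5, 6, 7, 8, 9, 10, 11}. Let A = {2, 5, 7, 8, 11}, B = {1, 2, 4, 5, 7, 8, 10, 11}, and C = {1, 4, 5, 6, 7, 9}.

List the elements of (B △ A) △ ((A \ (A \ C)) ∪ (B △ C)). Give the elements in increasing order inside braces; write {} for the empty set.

{1, 2, 4, 5, 6, 7, 8, 9, 11}

B △ A = {1, 4, 10}
A \ C = {2, 8, 11}
A \ (A \ C) = {5, 7}
B △ C = {2, 6, 8, 9, 10, 11}
(A \ (A \ C)) ∪ (B △ C) = {2, 5, 6, 7, 8, 9, 10, 11}
(B △ A) △ ((A \ (A \ C)) ∪ (B △ C)) = {1, 2, 4, 5, 6, 7, 8, 9, 11}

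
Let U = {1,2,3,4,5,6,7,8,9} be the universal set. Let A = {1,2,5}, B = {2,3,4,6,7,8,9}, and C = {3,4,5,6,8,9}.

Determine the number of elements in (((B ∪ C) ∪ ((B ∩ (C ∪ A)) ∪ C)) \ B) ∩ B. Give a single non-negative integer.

0

B ∪ C = {2,3,4,5,6,7,8,9}
C ∪ A = {1,2,3,4,5,6,8,9}
B ∩ (C ∪ A) = {2,3,4,6,8,9}
(B ∩ (C ∪ A)) ∪ C = {2,3,4,5,6,8,9}
(B ∪ C) ∪ ((B ∩ (C ∪ A)) ∪ C) = {2,3,4,5,6,7,8,9}
((B ∪ C) ∪ ((B ∩ (C ∪ A)) ∪ C)) \ B = {5}
(((B ∪ C) ∪ ((B ∩ (C ∪ A)) ∪ C)) \ B) ∩ B = {}
|(((B ∪ C) ∪ ((B ∩ (C ∪ A)) ∪ C)) \ B) ∩ B| = 0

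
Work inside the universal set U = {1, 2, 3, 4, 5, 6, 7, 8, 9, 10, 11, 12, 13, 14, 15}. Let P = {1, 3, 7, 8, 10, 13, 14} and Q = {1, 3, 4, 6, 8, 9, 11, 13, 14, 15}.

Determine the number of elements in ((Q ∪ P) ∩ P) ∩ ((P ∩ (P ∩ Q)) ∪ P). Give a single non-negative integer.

Q ∪ P = {1, 3, 4, 6, 7, 8, 9, 10, 11, 13, 14, 15}
(Q ∪ P) ∩ P = {1, 3, 7, 8, 10, 13, 14}
P ∩ Q = {1, 3, 8, 13, 14}
P ∩ (P ∩ Q) = {1, 3, 8, 13, 14}
(P ∩ (P ∩ Q)) ∪ P = {1, 3, 7, 8, 10, 13, 14}
((Q ∪ P) ∩ P) ∩ ((P ∩ (P ∩ Q)) ∪ P) = {1, 3, 7, 8, 10, 13, 14}
|((Q ∪ P) ∩ P) ∩ ((P ∩ (P ∩ Q)) ∪ P)| = 7

7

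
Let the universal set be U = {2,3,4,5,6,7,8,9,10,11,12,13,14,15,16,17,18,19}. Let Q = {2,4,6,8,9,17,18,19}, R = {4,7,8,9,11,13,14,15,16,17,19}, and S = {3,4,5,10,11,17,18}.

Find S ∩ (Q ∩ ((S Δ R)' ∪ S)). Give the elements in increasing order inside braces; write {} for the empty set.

S Δ R = {3,5,7,8,9,10,13,14,15,16,18,19}
(S Δ R)' = {2,4,6,11,12,17}
(S Δ R)' ∪ S = {2,3,4,5,6,10,11,12,17,18}
Q ∩ ((S Δ R)' ∪ S) = {2,4,6,17,18}
S ∩ (Q ∩ ((S Δ R)' ∪ S)) = {4,17,18}

{4,17,18}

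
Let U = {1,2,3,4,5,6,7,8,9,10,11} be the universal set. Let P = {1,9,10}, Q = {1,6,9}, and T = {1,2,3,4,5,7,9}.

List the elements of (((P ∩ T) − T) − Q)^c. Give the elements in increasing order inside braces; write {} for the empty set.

{1,2,3,4,5,6,7,8,9,10,11}

P ∩ T = {1,9}
(P ∩ T) − T = {}
((P ∩ T) − T) − Q = {}
(((P ∩ T) − T) − Q)^c = {1,2,3,4,5,6,7,8,9,10,11}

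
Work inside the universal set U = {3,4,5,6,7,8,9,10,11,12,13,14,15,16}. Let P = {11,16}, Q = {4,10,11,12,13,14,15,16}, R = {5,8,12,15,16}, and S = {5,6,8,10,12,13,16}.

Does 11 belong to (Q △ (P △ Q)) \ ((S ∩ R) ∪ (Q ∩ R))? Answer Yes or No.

Yes

11 ∈ P and 11 ∈ Q, so 11 ∉ P △ Q
11 ∈ Q and 11 ∉ (P △ Q), so 11 ∈ Q △ (P △ Q)
11 ∉ S and 11 ∉ R, so 11 ∉ S ∩ R
11 ∈ Q and 11 ∉ R, so 11 ∉ Q ∩ R
11 ∉ (S ∩ R) and 11 ∉ (Q ∩ R), so 11 ∉ (S ∩ R) ∪ (Q ∩ R)
11 ∈ (Q △ (P △ Q)) and 11 ∉ ((S ∩ R) ∪ (Q ∩ R)), so 11 ∈ (Q △ (P △ Q)) \ ((S ∩ R) ∪ (Q ∩ R))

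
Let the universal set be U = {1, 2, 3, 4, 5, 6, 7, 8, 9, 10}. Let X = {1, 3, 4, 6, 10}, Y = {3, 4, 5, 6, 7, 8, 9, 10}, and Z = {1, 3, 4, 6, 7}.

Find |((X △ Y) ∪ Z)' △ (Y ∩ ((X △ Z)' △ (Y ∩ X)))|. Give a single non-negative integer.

4

X △ Y = {1, 5, 7, 8, 9}
(X △ Y) ∪ Z = {1, 3, 4, 5, 6, 7, 8, 9}
((X △ Y) ∪ Z)' = {2, 10}
X △ Z = {7, 10}
(X △ Z)' = {1, 2, 3, 4, 5, 6, 8, 9}
Y ∩ X = {3, 4, 6, 10}
(X △ Z)' △ (Y ∩ X) = {1, 2, 5, 8, 9, 10}
Y ∩ ((X △ Z)' △ (Y ∩ X)) = {5, 8, 9, 10}
((X △ Y) ∪ Z)' △ (Y ∩ ((X △ Z)' △ (Y ∩ X))) = {2, 5, 8, 9}
|((X △ Y) ∪ Z)' △ (Y ∩ ((X △ Z)' △ (Y ∩ X)))| = 4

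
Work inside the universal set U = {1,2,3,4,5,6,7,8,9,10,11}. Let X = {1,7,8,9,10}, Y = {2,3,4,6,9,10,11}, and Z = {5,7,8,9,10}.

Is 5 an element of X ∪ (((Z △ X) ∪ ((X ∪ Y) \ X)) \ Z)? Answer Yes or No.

5 ∈ Z and 5 ∉ X, so 5 ∈ Z △ X
5 ∉ X and 5 ∉ Y, so 5 ∉ X ∪ Y
5 ∉ (X ∪ Y) and 5 ∉ X, so 5 ∉ (X ∪ Y) \ X
5 ∈ (Z △ X) and 5 ∉ ((X ∪ Y) \ X), so 5 ∈ (Z △ X) ∪ ((X ∪ Y) \ X)
5 ∈ ((Z △ X) ∪ ((X ∪ Y) \ X)) and 5 ∈ Z, so 5 ∉ ((Z △ X) ∪ ((X ∪ Y) \ X)) \ Z
5 ∉ X and 5 ∉ (((Z △ X) ∪ ((X ∪ Y) \ X)) \ Z), so 5 ∉ X ∪ (((Z △ X) ∪ ((X ∪ Y) \ X)) \ Z)

No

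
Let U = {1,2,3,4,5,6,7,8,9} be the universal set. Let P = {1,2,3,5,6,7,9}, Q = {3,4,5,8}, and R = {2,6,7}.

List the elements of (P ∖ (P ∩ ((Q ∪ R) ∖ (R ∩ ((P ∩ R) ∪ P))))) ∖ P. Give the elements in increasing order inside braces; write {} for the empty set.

Q ∪ R = {2,3,4,5,6,7,8}
P ∩ R = {2,6,7}
(P ∩ R) ∪ P = {1,2,3,5,6,7,9}
R ∩ ((P ∩ R) ∪ P) = {2,6,7}
(Q ∪ R) ∖ (R ∩ ((P ∩ R) ∪ P)) = {3,4,5,8}
P ∩ ((Q ∪ R) ∖ (R ∩ ((P ∩ R) ∪ P))) = {3,5}
P ∖ (P ∩ ((Q ∪ R) ∖ (R ∩ ((P ∩ R) ∪ P)))) = {1,2,6,7,9}
(P ∖ (P ∩ ((Q ∪ R) ∖ (R ∩ ((P ∩ R) ∪ P))))) ∖ P = {}

{}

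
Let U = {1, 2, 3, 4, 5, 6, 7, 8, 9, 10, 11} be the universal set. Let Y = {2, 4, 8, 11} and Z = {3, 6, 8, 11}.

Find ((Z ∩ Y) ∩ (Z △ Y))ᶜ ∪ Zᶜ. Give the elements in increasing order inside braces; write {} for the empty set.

Z ∩ Y = {8, 11}
Z △ Y = {2, 3, 4, 6}
(Z ∩ Y) ∩ (Z △ Y) = {}
((Z ∩ Y) ∩ (Z △ Y))ᶜ = {1, 2, 3, 4, 5, 6, 7, 8, 9, 10, 11}
Zᶜ = {1, 2, 4, 5, 7, 9, 10}
((Z ∩ Y) ∩ (Z △ Y))ᶜ ∪ Zᶜ = {1, 2, 3, 4, 5, 6, 7, 8, 9, 10, 11}

{1, 2, 3, 4, 5, 6, 7, 8, 9, 10, 11}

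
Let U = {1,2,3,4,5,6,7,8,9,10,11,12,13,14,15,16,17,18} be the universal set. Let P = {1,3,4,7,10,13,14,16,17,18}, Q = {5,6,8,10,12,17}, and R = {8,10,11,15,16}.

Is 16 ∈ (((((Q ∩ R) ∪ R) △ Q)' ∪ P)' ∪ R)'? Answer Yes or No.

No

16 ∉ Q and 16 ∈ R, so 16 ∉ Q ∩ R
16 ∉ (Q ∩ R) and 16 ∈ R, so 16 ∈ (Q ∩ R) ∪ R
16 ∈ ((Q ∩ R) ∪ R) and 16 ∉ Q, so 16 ∈ ((Q ∩ R) ∪ R) △ Q
16 ∉ (((Q ∩ R) ∪ R) △ Q)' since 16 ∈ (((Q ∩ R) ∪ R) △ Q)
16 ∉ (((Q ∩ R) ∪ R) △ Q)' and 16 ∈ P, so 16 ∈ (((Q ∩ R) ∪ R) △ Q)' ∪ P
16 ∉ ((((Q ∩ R) ∪ R) △ Q)' ∪ P)' since 16 ∈ ((((Q ∩ R) ∪ R) △ Q)' ∪ P)
16 ∉ ((((Q ∩ R) ∪ R) △ Q)' ∪ P)' and 16 ∈ R, so 16 ∈ ((((Q ∩ R) ∪ R) △ Q)' ∪ P)' ∪ R
16 ∉ (((((Q ∩ R) ∪ R) △ Q)' ∪ P)' ∪ R)' since 16 ∈ (((((Q ∩ R) ∪ R) △ Q)' ∪ P)' ∪ R)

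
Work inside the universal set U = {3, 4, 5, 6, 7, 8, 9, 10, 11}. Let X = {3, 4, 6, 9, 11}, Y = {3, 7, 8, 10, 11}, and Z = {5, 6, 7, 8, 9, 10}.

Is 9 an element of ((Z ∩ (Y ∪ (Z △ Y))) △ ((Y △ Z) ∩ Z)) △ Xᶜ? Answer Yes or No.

9 ∈ Z and 9 ∉ Y, so 9 ∈ Z △ Y
9 ∉ Y and 9 ∈ (Z △ Y), so 9 ∈ Y ∪ (Z △ Y)
9 ∈ Z and 9 ∈ (Y ∪ (Z △ Y)), so 9 ∈ Z ∩ (Y ∪ (Z △ Y))
9 ∉ Y and 9 ∈ Z, so 9 ∈ Y △ Z
9 ∈ (Y △ Z) and 9 ∈ Z, so 9 ∈ (Y △ Z) ∩ Z
9 ∈ (Z ∩ (Y ∪ (Z △ Y))) and 9 ∈ ((Y △ Z) ∩ Z), so 9 ∉ (Z ∩ (Y ∪ (Z △ Y))) △ ((Y △ Z) ∩ Z)
9 ∈ X, so 9 ∉ Xᶜ
9 ∉ ((Z ∩ (Y ∪ (Z △ Y))) △ ((Y △ Z) ∩ Z)) and 9 ∉ Xᶜ, so 9 ∉ ((Z ∩ (Y ∪ (Z △ Y))) △ ((Y △ Z) ∩ Z)) △ Xᶜ

No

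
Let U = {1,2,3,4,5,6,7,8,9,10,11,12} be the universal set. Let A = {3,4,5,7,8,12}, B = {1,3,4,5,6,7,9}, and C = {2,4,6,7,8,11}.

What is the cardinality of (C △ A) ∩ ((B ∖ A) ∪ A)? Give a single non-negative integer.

C △ A = {2,3,5,6,11,12}
B ∖ A = {1,6,9}
(B ∖ A) ∪ A = {1,3,4,5,6,7,8,9,12}
(C △ A) ∩ ((B ∖ A) ∪ A) = {3,5,6,12}
|(C △ A) ∩ ((B ∖ A) ∪ A)| = 4

4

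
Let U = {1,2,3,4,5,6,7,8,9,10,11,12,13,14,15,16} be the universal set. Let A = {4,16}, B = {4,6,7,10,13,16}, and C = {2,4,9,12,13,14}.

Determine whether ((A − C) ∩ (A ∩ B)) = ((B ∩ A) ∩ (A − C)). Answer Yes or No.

A − C = {16}
A ∩ B = {4,16}
(A − C) ∩ (A ∩ B) = {16}
B ∩ A = {4,16}
(B ∩ A) ∩ (A − C) = {16}
Both equal {16}, so (A − C) ∩ (A ∩ B) = (B ∩ A) ∩ (A − C).

Yes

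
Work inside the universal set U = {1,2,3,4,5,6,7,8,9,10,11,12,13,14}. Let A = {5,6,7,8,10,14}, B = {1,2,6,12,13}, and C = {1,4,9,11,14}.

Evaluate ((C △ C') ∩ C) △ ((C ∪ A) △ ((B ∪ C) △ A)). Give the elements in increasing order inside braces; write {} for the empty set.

C' = {2,3,5,6,7,8,10,12,13}
C △ C' = {1,2,3,4,5,6,7,8,9,10,11,12,13,14}
(C △ C') ∩ C = {1,4,9,11,14}
C ∪ A = {1,4,5,6,7,8,9,10,11,14}
B ∪ C = {1,2,4,6,9,11,12,13,14}
(B ∪ C) △ A = {1,2,4,5,7,8,9,10,11,12,13}
(C ∪ A) △ ((B ∪ C) △ A) = {2,6,12,13,14}
((C △ C') ∩ C) △ ((C ∪ A) △ ((B ∪ C) △ A)) = {1,2,4,6,9,11,12,13}

{1,2,4,6,9,11,12,13}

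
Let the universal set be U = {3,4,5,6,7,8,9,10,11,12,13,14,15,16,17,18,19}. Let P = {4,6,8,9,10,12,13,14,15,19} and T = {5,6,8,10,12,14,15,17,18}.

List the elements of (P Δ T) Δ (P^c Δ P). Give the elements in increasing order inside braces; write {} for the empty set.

{3,6,7,8,10,11,12,14,15,16}

P Δ T = {4,5,9,13,17,18,19}
P^c = {3,5,7,11,16,17,18}
P^c Δ P = {3,4,5,6,7,8,9,10,11,12,13,14,15,16,17,18,19}
(P Δ T) Δ (P^c Δ P) = {3,6,7,8,10,11,12,14,15,16}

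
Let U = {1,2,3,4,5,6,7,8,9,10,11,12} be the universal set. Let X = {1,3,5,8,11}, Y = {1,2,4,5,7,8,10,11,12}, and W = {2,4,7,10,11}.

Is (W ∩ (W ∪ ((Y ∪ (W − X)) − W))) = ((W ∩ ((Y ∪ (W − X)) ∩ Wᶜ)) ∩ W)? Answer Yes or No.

No

W − X = {2,4,7,10}
Y ∪ (W − X) = {1,2,4,5,7,8,10,11,12}
(Y ∪ (W − X)) − W = {1,5,8,12}
W ∪ ((Y ∪ (W − X)) − W) = {1,2,4,5,7,8,10,11,12}
W ∩ (W ∪ ((Y ∪ (W − X)) − W)) = {2,4,7,10,11}
Wᶜ = {1,3,5,6,8,9,12}
(Y ∪ (W − X)) ∩ Wᶜ = {1,5,8,12}
W ∩ ((Y ∪ (W − X)) ∩ Wᶜ) = {}
(W ∩ ((Y ∪ (W − X)) ∩ Wᶜ)) ∩ W = {}
2 ∈ W ∩ (W ∪ ((Y ∪ (W − X)) − W)) but 2 ∉ (W ∩ ((Y ∪ (W − X)) ∩ Wᶜ)) ∩ W, so they differ.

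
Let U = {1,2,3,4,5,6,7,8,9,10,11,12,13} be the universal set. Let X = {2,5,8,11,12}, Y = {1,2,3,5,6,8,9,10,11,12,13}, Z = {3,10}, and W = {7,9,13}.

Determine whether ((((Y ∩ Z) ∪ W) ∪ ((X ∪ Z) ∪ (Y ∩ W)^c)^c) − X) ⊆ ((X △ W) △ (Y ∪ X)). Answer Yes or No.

Y ∩ Z = {3,10}
(Y ∩ Z) ∪ W = {3,7,9,10,13}
X ∪ Z = {2,3,5,8,10,11,12}
Y ∩ W = {9,13}
(Y ∩ W)^c = {1,2,3,4,5,6,7,8,10,11,12}
(X ∪ Z) ∪ (Y ∩ W)^c = {1,2,3,4,5,6,7,8,10,11,12}
((X ∪ Z) ∪ (Y ∩ W)^c)^c = {9,13}
((Y ∩ Z) ∪ W) ∪ ((X ∪ Z) ∪ (Y ∩ W)^c)^c = {3,7,9,10,13}
(((Y ∩ Z) ∪ W) ∪ ((X ∪ Z) ∪ (Y ∩ W)^c)^c) − X = {3,7,9,10,13}
X △ W = {2,5,7,8,9,11,12,13}
Y ∪ X = {1,2,3,5,6,8,9,10,11,12,13}
(X △ W) △ (Y ∪ X) = {1,3,6,7,10}
9 ∈ (((Y ∩ Z) ∪ W) ∪ ((X ∪ Z) ∪ (Y ∩ W)^c)^c) − X but 9 ∉ (X △ W) △ (Y ∪ X), so the inclusion fails.

No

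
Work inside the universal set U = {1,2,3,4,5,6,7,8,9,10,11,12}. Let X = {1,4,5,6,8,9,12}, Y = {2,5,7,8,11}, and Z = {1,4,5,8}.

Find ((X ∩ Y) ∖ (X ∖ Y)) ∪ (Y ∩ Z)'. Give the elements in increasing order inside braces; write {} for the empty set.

X ∩ Y = {5,8}
X ∖ Y = {1,4,6,9,12}
(X ∩ Y) ∖ (X ∖ Y) = {5,8}
Y ∩ Z = {5,8}
(Y ∩ Z)' = {1,2,3,4,6,7,9,10,11,12}
((X ∩ Y) ∖ (X ∖ Y)) ∪ (Y ∩ Z)' = {1,2,3,4,5,6,7,8,9,10,11,12}

{1,2,3,4,5,6,7,8,9,10,11,12}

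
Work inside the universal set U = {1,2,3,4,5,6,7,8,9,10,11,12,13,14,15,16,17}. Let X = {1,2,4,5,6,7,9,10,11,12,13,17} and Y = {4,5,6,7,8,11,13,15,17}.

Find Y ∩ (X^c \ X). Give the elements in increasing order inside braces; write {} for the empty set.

{8,15}

X^c = {3,8,14,15,16}
X^c \ X = {3,8,14,15,16}
Y ∩ (X^c \ X) = {8,15}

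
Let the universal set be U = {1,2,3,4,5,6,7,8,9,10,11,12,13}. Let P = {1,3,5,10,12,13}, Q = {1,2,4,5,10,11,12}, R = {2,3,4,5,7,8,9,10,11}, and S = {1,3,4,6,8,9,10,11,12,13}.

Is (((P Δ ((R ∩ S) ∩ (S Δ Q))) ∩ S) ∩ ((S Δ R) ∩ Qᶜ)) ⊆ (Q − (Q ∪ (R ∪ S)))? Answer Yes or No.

No

R ∩ S = {3,4,8,9,10,11}
S Δ Q = {2,3,5,6,8,9,13}
(R ∩ S) ∩ (S Δ Q) = {3,8,9}
P Δ ((R ∩ S) ∩ (S Δ Q)) = {1,5,8,9,10,12,13}
(P Δ ((R ∩ S) ∩ (S Δ Q))) ∩ S = {1,8,9,10,12,13}
S Δ R = {1,2,5,6,7,12,13}
Qᶜ = {3,6,7,8,9,13}
(S Δ R) ∩ Qᶜ = {6,7,13}
((P Δ ((R ∩ S) ∩ (S Δ Q))) ∩ S) ∩ ((S Δ R) ∩ Qᶜ) = {13}
R ∪ S = {1,2,3,4,5,6,7,8,9,10,11,12,13}
Q ∪ (R ∪ S) = {1,2,3,4,5,6,7,8,9,10,11,12,13}
Q − (Q ∪ (R ∪ S)) = {}
13 ∈ ((P Δ ((R ∩ S) ∩ (S Δ Q))) ∩ S) ∩ ((S Δ R) ∩ Qᶜ) but 13 ∉ Q − (Q ∪ (R ∪ S)), so the inclusion fails.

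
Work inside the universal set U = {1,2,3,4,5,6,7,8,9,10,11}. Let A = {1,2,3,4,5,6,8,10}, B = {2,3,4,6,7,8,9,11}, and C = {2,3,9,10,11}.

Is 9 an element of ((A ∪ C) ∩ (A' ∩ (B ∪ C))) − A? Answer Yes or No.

9 ∉ A and 9 ∈ C, so 9 ∈ A ∪ C
9 ∉ A, so 9 ∈ A'
9 ∈ B and 9 ∈ C, so 9 ∈ B ∪ C
9 ∈ A' and 9 ∈ (B ∪ C), so 9 ∈ A' ∩ (B ∪ C)
9 ∈ (A ∪ C) and 9 ∈ (A' ∩ (B ∪ C)), so 9 ∈ (A ∪ C) ∩ (A' ∩ (B ∪ C))
9 ∈ ((A ∪ C) ∩ (A' ∩ (B ∪ C))) and 9 ∉ A, so 9 ∈ ((A ∪ C) ∩ (A' ∩ (B ∪ C))) − A

Yes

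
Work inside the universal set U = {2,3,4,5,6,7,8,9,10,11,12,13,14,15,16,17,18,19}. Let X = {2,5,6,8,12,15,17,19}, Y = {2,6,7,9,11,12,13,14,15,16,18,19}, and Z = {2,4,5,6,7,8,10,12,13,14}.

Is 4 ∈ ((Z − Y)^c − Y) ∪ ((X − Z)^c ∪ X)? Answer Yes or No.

Yes

4 ∈ Z and 4 ∉ Y, so 4 ∈ Z − Y
4 ∉ (Z − Y)^c since 4 ∈ (Z − Y)
4 ∉ (Z − Y)^c and 4 ∉ Y, so 4 ∉ (Z − Y)^c − Y
4 ∉ X and 4 ∈ Z, so 4 ∉ X − Z
4 ∈ (X − Z)^c since 4 ∉ (X − Z)
4 ∈ (X − Z)^c and 4 ∉ X, so 4 ∈ (X − Z)^c ∪ X
4 ∉ ((Z − Y)^c − Y) and 4 ∈ ((X − Z)^c ∪ X), so 4 ∈ ((Z − Y)^c − Y) ∪ ((X − Z)^c ∪ X)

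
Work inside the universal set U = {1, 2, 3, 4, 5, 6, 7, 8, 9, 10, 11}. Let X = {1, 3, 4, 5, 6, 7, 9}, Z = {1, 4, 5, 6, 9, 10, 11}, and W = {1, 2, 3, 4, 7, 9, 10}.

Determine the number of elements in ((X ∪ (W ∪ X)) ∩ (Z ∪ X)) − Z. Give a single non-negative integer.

W ∪ X = {1, 2, 3, 4, 5, 6, 7, 9, 10}
X ∪ (W ∪ X) = {1, 2, 3, 4, 5, 6, 7, 9, 10}
Z ∪ X = {1, 3, 4, 5, 6, 7, 9, 10, 11}
(X ∪ (W ∪ X)) ∩ (Z ∪ X) = {1, 3, 4, 5, 6, 7, 9, 10}
((X ∪ (W ∪ X)) ∩ (Z ∪ X)) − Z = {3, 7}
|((X ∪ (W ∪ X)) ∩ (Z ∪ X)) − Z| = 2

2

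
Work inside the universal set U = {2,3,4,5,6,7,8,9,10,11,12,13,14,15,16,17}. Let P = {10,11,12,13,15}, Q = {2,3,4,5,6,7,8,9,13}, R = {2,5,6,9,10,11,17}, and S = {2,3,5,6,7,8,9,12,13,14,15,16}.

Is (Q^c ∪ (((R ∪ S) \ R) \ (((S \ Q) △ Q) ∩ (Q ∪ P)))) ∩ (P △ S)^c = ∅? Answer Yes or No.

Q^c = {10,11,12,14,15,16,17}
R ∪ S = {2,3,5,6,7,8,9,10,11,12,13,14,15,16,17}
(R ∪ S) \ R = {3,7,8,12,13,14,15,16}
S \ Q = {12,14,15,16}
(S \ Q) △ Q = {2,3,4,5,6,7,8,9,12,13,14,15,16}
Q ∪ P = {2,3,4,5,6,7,8,9,10,11,12,13,15}
((S \ Q) △ Q) ∩ (Q ∪ P) = {2,3,4,5,6,7,8,9,12,13,15}
((R ∪ S) \ R) \ (((S \ Q) △ Q) ∩ (Q ∪ P)) = {14,16}
Q^c ∪ (((R ∪ S) \ R) \ (((S \ Q) △ Q) ∩ (Q ∪ P))) = {10,11,12,14,15,16,17}
P △ S = {2,3,5,6,7,8,9,10,11,14,16}
(P △ S)^c = {4,12,13,15,17}
12 lies in both, so they are not disjoint.

No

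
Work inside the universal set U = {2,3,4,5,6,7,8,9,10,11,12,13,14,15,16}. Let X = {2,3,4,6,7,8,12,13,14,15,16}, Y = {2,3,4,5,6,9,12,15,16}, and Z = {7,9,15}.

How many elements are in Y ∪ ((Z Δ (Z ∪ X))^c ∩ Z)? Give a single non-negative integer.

Z ∪ X = {2,3,4,6,7,8,9,12,13,14,15,16}
Z Δ (Z ∪ X) = {2,3,4,6,8,12,13,14,16}
(Z Δ (Z ∪ X))^c = {5,7,9,10,11,15}
(Z Δ (Z ∪ X))^c ∩ Z = {7,9,15}
Y ∪ ((Z Δ (Z ∪ X))^c ∩ Z) = {2,3,4,5,6,7,9,12,15,16}
|Y ∪ ((Z Δ (Z ∪ X))^c ∩ Z)| = 10

10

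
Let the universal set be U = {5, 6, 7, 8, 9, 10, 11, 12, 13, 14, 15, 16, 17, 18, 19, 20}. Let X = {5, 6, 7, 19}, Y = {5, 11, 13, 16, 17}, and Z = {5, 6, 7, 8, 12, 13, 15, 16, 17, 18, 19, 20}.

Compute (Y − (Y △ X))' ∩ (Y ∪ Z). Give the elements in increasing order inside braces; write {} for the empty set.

{6, 7, 8, 11, 12, 13, 15, 16, 17, 18, 19, 20}

Y △ X = {6, 7, 11, 13, 16, 17, 19}
Y − (Y △ X) = {5}
(Y − (Y △ X))' = {6, 7, 8, 9, 10, 11, 12, 13, 14, 15, 16, 17, 18, 19, 20}
Y ∪ Z = {5, 6, 7, 8, 11, 12, 13, 15, 16, 17, 18, 19, 20}
(Y − (Y △ X))' ∩ (Y ∪ Z) = {6, 7, 8, 11, 12, 13, 15, 16, 17, 18, 19, 20}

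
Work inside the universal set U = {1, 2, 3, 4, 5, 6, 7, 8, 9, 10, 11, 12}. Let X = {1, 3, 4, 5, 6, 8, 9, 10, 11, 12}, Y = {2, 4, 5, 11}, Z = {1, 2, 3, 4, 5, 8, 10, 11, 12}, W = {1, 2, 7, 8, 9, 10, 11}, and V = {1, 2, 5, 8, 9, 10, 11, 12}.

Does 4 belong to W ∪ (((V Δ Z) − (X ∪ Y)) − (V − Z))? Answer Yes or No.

No

4 ∉ V and 4 ∈ Z, so 4 ∈ V Δ Z
4 ∈ X and 4 ∈ Y, so 4 ∈ X ∪ Y
4 ∈ (V Δ Z) and 4 ∈ (X ∪ Y), so 4 ∉ (V Δ Z) − (X ∪ Y)
4 ∉ V and 4 ∈ Z, so 4 ∉ V − Z
4 ∉ ((V Δ Z) − (X ∪ Y)) and 4 ∉ (V − Z), so 4 ∉ ((V Δ Z) − (X ∪ Y)) − (V − Z)
4 ∉ W and 4 ∉ (((V Δ Z) − (X ∪ Y)) − (V − Z)), so 4 ∉ W ∪ (((V Δ Z) − (X ∪ Y)) − (V − Z))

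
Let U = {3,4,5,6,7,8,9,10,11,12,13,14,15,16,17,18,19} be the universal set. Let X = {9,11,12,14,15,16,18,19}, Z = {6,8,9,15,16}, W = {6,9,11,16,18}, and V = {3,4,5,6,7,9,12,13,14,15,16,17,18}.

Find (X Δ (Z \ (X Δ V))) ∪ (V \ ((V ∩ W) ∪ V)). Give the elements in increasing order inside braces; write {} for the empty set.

X Δ V = {3,4,5,6,7,11,13,17,19}
Z \ (X Δ V) = {8,9,15,16}
X Δ (Z \ (X Δ V)) = {8,11,12,14,18,19}
V ∩ W = {6,9,16,18}
(V ∩ W) ∪ V = {3,4,5,6,7,9,12,13,14,15,16,17,18}
V \ ((V ∩ W) ∪ V) = {}
(X Δ (Z \ (X Δ V))) ∪ (V \ ((V ∩ W) ∪ V)) = {8,11,12,14,18,19}

{8,11,12,14,18,19}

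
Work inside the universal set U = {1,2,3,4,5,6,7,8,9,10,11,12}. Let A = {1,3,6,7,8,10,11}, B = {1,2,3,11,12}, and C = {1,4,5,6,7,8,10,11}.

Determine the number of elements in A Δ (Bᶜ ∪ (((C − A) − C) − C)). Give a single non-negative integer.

Bᶜ = {4,5,6,7,8,9,10}
C − A = {4,5}
(C − A) − C = {}
((C − A) − C) − C = {}
Bᶜ ∪ (((C − A) − C) − C) = {4,5,6,7,8,9,10}
A Δ (Bᶜ ∪ (((C − A) − C) − C)) = {1,3,4,5,9,11}
|A Δ (Bᶜ ∪ (((C − A) − C) − C))| = 6

6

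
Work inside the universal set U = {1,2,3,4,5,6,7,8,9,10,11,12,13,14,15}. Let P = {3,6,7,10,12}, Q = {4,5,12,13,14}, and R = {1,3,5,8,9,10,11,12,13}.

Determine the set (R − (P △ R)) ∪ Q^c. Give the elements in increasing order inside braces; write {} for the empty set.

P △ R = {1,5,6,7,8,9,11,13}
R − (P △ R) = {3,10,12}
Q^c = {1,2,3,6,7,8,9,10,11,15}
(R − (P △ R)) ∪ Q^c = {1,2,3,6,7,8,9,10,11,12,15}

{1,2,3,6,7,8,9,10,11,12,15}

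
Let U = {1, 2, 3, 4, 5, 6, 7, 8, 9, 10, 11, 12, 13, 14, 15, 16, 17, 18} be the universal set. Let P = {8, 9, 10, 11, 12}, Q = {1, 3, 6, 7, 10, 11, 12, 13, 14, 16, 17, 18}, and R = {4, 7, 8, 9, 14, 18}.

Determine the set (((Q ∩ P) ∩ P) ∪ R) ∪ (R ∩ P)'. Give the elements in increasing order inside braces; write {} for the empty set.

{1, 2, 3, 4, 5, 6, 7, 8, 9, 10, 11, 12, 13, 14, 15, 16, 17, 18}

Q ∩ P = {10, 11, 12}
(Q ∩ P) ∩ P = {10, 11, 12}
((Q ∩ P) ∩ P) ∪ R = {4, 7, 8, 9, 10, 11, 12, 14, 18}
R ∩ P = {8, 9}
(R ∩ P)' = {1, 2, 3, 4, 5, 6, 7, 10, 11, 12, 13, 14, 15, 16, 17, 18}
(((Q ∩ P) ∩ P) ∪ R) ∪ (R ∩ P)' = {1, 2, 3, 4, 5, 6, 7, 8, 9, 10, 11, 12, 13, 14, 15, 16, 17, 18}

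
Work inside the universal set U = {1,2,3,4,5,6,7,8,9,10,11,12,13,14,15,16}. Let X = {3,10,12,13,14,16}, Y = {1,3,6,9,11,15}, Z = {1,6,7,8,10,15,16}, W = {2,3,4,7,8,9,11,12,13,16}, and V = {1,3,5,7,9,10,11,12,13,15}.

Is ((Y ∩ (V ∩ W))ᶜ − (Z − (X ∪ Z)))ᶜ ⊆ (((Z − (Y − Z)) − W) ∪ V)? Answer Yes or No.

Yes

V ∩ W = {3,7,9,11,12,13}
Y ∩ (V ∩ W) = {3,9,11}
(Y ∩ (V ∩ W))ᶜ = {1,2,4,5,6,7,8,10,12,13,14,15,16}
X ∪ Z = {1,3,6,7,8,10,12,13,14,15,16}
Z − (X ∪ Z) = {}
(Y ∩ (V ∩ W))ᶜ − (Z − (X ∪ Z)) = {1,2,4,5,6,7,8,10,12,13,14,15,16}
((Y ∩ (V ∩ W))ᶜ − (Z − (X ∪ Z)))ᶜ = {3,9,11}
Y − Z = {3,9,11}
Z − (Y − Z) = {1,6,7,8,10,15,16}
(Z − (Y − Z)) − W = {1,6,10,15}
((Z − (Y − Z)) − W) ∪ V = {1,3,5,6,7,9,10,11,12,13,15}
Every element of {3,9,11} is in {1,3,5,6,7,9,10,11,12,13,15}, so ((Y ∩ (V ∩ W))ᶜ − (Z − (X ∪ Z)))ᶜ ⊆ ((Z − (Y − Z)) − W) ∪ V.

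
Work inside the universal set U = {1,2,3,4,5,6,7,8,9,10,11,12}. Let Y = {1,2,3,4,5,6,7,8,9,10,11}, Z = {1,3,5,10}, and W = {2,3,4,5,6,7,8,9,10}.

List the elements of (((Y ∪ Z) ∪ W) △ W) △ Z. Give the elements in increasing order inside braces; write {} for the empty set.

Y ∪ Z = {1,2,3,4,5,6,7,8,9,10,11}
(Y ∪ Z) ∪ W = {1,2,3,4,5,6,7,8,9,10,11}
((Y ∪ Z) ∪ W) △ W = {1,11}
(((Y ∪ Z) ∪ W) △ W) △ Z = {3,5,10,11}

{3,5,10,11}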